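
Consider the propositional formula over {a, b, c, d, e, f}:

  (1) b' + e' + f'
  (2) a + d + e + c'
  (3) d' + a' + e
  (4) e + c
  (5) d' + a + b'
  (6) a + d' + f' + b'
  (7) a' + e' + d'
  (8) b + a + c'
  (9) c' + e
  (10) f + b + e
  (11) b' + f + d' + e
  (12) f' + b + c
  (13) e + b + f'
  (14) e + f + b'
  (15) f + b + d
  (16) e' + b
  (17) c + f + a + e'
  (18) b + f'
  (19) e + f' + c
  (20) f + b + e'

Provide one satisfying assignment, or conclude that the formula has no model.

a: 1,  b: 1,  c: 0,  d: 0,  e: 1,  f: 0

Try e = 1.
Unit clause (b) forces b = 1.
Unit clause (f') forces f = 0.
Try d = 0.
Try c = 0.
Unit clause (a) forces a = 1.
All clauses are satisfied.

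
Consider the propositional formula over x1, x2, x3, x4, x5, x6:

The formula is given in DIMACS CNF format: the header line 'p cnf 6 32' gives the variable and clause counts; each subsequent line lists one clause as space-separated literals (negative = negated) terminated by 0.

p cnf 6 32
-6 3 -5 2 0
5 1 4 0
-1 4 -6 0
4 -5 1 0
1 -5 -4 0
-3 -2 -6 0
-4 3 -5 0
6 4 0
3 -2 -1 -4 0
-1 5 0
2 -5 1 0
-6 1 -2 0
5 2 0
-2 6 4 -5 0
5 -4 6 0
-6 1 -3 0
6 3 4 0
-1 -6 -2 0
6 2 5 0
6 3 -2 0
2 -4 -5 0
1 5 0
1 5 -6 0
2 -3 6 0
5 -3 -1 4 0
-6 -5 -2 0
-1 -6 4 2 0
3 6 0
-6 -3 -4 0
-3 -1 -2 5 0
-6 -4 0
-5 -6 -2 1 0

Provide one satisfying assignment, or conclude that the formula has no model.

Branch on x6: set x6 = False.
The clause (x4) is unit, so x4 = True.
The clause (x5) is unit, so x5 = True.
The clause (x1) is unit, so x1 = True.
The clause (x3) is unit, so x3 = True.
The clause (x2) is unit, so x2 = True.
This assignment satisfies each clause.

x1: True, x2: True, x3: True, x4: True, x5: True, x6: False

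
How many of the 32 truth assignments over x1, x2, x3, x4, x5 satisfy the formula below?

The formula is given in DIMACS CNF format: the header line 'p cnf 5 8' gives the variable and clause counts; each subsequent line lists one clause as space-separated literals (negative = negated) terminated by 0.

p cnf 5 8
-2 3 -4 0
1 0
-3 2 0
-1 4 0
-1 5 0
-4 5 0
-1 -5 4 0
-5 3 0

There are 2^5 = 32 truth assignments over (x1, x2, x3, x4, x5).
Split on x2. With x2 = True, the clauses containing x2 are satisfied and ¬x2 drops from the rest; 1 of the 2^4 = 16 assignments to the other variables satisfy what remains.
With x2 = False, by the same count on the reduced clause set, 0 assignments work.
(One model: x1=T, x2=T, x3=T, x4=T, x5=T.)
Total: 1 + 0 = 1.

1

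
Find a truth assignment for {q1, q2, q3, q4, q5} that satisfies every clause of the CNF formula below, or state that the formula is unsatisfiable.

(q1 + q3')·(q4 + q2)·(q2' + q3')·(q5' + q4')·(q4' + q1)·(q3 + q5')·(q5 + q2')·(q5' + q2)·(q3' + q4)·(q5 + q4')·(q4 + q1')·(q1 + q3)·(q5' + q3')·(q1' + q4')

UNSATISFIABLE

Branch on q1: set q1 = 1.
(q4) alone gives q4 = 1.
Now (q4') is unsatisfied and unit — conflict.
That branch fails; take q1 = 0 instead.
(q3') alone gives q3 = 0.
Now (q3) is unsatisfied and unit — conflict.
Either choice for q1 ends in contradiction.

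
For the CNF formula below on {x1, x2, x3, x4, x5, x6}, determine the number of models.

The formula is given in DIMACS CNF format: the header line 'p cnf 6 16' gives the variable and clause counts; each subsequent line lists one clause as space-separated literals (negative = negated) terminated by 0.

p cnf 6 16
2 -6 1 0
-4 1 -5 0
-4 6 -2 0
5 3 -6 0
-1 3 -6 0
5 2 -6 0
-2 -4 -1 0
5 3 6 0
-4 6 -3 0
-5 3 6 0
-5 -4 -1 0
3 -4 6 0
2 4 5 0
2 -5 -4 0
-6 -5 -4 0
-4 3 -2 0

There are 2^6 = 64 truth assignments over (x1, x2, x3, x4, x5, x6).
Split on x4. With x4 = True, the clauses containing x4 are satisfied and ¬x4 drops from the rest; 1 of the 2^5 = 32 assignments to the other variables satisfy what remains.
With x4 = False, by the same count on the reduced clause set, 12 assignments work.
Total: 1 + 12 = 13.

13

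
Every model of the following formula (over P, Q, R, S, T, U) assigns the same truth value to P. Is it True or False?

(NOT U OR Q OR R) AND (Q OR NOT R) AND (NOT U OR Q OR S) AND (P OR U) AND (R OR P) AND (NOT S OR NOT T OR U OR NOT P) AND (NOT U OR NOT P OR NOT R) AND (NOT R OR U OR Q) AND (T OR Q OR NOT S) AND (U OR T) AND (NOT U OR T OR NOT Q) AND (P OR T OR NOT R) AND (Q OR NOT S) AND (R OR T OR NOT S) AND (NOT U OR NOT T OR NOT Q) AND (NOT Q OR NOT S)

True

Suppose P = false.
Unit clause (U) forces U = true.
Unit clause (R) forces R = true.
Unit clause (Q) forces Q = true.
Unit clause (T) forces T = true.
Now (NOT T) is unsatisfied and unit — conflict.
So every satisfying assignment has P = True.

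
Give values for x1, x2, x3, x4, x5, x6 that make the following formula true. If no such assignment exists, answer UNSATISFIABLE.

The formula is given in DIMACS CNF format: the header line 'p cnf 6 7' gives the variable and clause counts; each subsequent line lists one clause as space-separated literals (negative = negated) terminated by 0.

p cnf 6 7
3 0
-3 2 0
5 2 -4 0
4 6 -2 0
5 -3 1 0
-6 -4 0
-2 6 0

(x3) alone gives x3 = True.
(x2) alone gives x2 = True.
(x6) alone gives x6 = True.
(¬x4) alone gives x4 = False.
Suppose x5 = False.
(x1) alone gives x1 = True.
Every clause now holds.

x1=True,  x2=True,  x3=True,  x4=False,  x5=False,  x6=True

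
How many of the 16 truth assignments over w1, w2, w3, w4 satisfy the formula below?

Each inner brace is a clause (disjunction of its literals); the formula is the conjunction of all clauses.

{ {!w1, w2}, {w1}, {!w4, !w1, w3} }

There are 2^4 = 16 truth assignments over (w1, w2, w3, w4).
Check each against the 3 clauses (columns in the order w1, w2, w3, w4):
  F F F F  ✗ fails (w1)
  F F F T  ✗ fails (w1)
  F F T F  ✗ fails (w1)
  F F T T  ✗ fails (w1)
  F T F F  ✗ fails (w1)
  F T F T  ✗ fails (w1)
  F T T F  ✗ fails (w1)
  F T T T  ✗ fails (w1)
  T F F F  ✗ fails (!w1 || w2)
  T F F T  ✗ fails (!w1 || w2)
  T F T F  ✗ fails (!w1 || w2)
  T F T T  ✗ fails (!w1 || w2)
  T T F F  ✓ satisfies all
  T T F T  ✗ fails (!w4 || !w1 || w3)
  T T T F  ✓ satisfies all
  T T T T  ✓ satisfies all
3 of the 16 rows are models.

3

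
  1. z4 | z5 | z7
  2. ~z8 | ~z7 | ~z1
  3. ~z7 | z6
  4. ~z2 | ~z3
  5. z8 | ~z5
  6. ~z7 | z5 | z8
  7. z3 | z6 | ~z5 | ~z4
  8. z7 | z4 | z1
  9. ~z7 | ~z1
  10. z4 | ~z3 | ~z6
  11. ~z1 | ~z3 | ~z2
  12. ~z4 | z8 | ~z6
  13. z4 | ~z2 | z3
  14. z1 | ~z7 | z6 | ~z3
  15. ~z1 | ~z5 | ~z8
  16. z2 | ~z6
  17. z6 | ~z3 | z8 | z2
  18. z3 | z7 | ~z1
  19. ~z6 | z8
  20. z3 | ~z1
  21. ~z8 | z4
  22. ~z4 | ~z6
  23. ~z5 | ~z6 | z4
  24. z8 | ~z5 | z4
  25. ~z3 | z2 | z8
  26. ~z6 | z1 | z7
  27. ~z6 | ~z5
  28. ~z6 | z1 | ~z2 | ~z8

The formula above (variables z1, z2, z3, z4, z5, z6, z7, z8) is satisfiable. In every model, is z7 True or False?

False

Suppose z7 = 1.
(z6) alone gives z6 = 1.
(~z1) alone gives z1 = 0.
(z2) alone gives z2 = 1.
(~z3) alone gives z3 = 0.
(z4) alone gives z4 = 1.
Now (~z4) is unsatisfied and unit — conflict.
So every satisfying assignment has z7 = False.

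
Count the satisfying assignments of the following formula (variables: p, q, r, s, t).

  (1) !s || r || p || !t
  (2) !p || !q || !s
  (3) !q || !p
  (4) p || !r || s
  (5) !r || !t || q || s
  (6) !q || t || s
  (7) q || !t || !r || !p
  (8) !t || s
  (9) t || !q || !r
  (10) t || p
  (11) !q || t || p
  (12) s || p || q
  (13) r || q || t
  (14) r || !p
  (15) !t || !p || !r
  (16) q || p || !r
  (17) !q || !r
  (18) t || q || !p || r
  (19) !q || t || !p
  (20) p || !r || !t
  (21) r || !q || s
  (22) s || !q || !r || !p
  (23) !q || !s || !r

2

There are 2^5 = 32 truth assignments over (p, q, r, s, t).
Split on s. With s = true, the clauses containing s are satisfied and !s drops from the rest; 1 of the 2^4 = 16 assignments to the other variables satisfy what remains.
With s = false, by the same count on the reduced clause set, 1 assignment works.
Total: 1 + 1 = 2.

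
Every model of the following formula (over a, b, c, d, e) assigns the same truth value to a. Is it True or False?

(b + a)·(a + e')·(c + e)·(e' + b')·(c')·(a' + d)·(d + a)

Suppose a = 0.
The clause (b) is unit, so b = 1.
The clause (e') is unit, so e = 0.
The clause (c) is unit, so c = 1.
Now (c') is unsatisfied and unit — conflict.
So every satisfying assignment has a = True.

True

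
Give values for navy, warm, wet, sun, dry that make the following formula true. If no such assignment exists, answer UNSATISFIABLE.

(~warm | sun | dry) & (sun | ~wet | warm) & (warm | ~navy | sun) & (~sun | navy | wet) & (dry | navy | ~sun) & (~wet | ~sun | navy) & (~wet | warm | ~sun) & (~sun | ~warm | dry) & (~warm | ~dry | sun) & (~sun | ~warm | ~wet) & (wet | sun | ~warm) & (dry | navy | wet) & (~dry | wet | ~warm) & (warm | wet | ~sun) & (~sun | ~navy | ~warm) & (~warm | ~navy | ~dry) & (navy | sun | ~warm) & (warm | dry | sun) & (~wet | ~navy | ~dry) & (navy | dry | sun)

navy ↦ 0, warm ↦ 0, wet ↦ 0, sun ↦ 0, dry ↦ 1

Case warm = 0:
Case sun = 0:
From the singleton clause (~wet), wet = 0.
From the singleton clause (~navy), navy = 0.
From the singleton clause (dry), dry = 1.
Every clause now holds.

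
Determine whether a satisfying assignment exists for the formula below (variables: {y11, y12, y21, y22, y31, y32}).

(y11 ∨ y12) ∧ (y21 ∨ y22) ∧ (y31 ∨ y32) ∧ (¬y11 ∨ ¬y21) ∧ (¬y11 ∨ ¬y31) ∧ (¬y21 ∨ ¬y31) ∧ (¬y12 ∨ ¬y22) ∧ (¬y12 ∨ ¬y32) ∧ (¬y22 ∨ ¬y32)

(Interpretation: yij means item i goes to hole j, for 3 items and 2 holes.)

Suppose y11 = True.
(¬y21) alone gives y21 = False.
(y22) alone gives y22 = True.
(¬y31) alone gives y31 = False.
(y32) alone gives y32 = True.
But (¬y32) is also a unit clause — contradiction.
Backtrack on y11: now try y11 = False.
(y12) alone gives y12 = True.
(¬y22) alone gives y22 = False.
(y21) alone gives y21 = True.
(¬y31) alone gives y31 = False.
(y32) alone gives y32 = True.
But (¬y32) is also a unit clause — contradiction.
Both values of y11 lead to a conflict.
No assignment satisfies every clause.

Unsatisfiable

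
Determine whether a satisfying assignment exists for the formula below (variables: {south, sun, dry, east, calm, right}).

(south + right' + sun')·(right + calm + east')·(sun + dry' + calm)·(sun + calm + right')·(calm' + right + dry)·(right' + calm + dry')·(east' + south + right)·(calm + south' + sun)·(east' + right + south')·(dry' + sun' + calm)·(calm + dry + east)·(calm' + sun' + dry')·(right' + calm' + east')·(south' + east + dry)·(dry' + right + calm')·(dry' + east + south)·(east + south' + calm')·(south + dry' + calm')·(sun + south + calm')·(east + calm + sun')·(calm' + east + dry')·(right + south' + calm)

Satisfiable

Branch on south: set south = 1.
Branch on calm: set calm = 0.
(sun) alone gives sun = 1.
(dry') alone gives dry = 0.
(east) alone gives east = 1.
(right) alone gives right = 1.
This assignment satisfies each clause.
A satisfying assignment: south ↦ 1,  sun ↦ 1,  dry ↦ 0,  east ↦ 1,  calm ↦ 0,  right ↦ 1.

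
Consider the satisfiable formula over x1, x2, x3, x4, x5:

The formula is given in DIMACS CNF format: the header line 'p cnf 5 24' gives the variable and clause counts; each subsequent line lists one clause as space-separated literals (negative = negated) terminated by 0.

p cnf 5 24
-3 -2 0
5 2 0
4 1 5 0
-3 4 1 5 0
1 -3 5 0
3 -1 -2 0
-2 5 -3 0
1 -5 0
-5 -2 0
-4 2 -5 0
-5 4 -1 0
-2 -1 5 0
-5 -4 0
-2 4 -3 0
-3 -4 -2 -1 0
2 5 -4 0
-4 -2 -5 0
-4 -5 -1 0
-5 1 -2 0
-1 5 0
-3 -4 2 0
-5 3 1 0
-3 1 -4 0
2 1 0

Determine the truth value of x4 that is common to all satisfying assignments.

True

Suppose x4 = False.
Branch on x3: set x3 = False.
Branch on x5: set x5 = True.
(x1) alone gives x1 = True.
That conflicts with the unit clause (¬x1).
Backtrack on x5: now try x5 = False.
(x2) alone gives x2 = True.
(x1) alone gives x1 = True.
That conflicts with the unit clause (¬x1).
Both values of x5 lead to a conflict.
Backtrack on x3: now try x3 = True.
(¬x2) alone gives x2 = False.
(x5) alone gives x5 = True.
(x1) alone gives x1 = True.
That conflicts with the unit clause (¬x1).
Both values of x3 lead to a conflict.
So every satisfying assignment has x4 = True.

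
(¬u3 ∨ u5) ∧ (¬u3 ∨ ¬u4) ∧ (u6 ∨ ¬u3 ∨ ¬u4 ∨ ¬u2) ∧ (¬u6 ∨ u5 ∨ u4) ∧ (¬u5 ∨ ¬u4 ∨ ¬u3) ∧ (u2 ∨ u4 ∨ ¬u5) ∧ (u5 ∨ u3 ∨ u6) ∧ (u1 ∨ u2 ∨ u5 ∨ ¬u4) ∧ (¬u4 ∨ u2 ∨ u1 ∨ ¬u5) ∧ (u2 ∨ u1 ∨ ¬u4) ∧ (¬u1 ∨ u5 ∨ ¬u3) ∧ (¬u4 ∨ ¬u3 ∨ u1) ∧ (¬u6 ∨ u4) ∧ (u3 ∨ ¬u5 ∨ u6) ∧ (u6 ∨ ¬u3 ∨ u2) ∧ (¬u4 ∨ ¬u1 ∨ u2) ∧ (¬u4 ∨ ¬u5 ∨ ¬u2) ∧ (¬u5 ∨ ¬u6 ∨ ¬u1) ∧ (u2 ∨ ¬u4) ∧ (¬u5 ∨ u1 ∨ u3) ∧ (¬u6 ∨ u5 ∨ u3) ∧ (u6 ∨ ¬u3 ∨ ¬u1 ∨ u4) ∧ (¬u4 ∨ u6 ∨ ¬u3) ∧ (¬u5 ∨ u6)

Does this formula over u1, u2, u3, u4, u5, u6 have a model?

No, unsatisfiable

Branch on u3: set u3 = False.
Branch on u5: set u5 = True.
From the singleton clause (u6), u6 = True.
From the singleton clause (u4), u4 = True.
From the singleton clause (¬u2), u2 = False.
Now (u2) is unsatisfied and unit — conflict.
Backtrack on u5: now try u5 = False.
From the singleton clause (u6), u6 = True.
Now (¬u6) is unsatisfied and unit — conflict.
Either choice for u5 ends in contradiction.
Backtrack on u3: now try u3 = True.
From the singleton clause (u5), u5 = True.
From the singleton clause (¬u4), u4 = False.
From the singleton clause (u2), u2 = True.
From the singleton clause (¬u6), u6 = False.
Now (u6) is unsatisfied and unit — conflict.
Either choice for u3 ends in contradiction.
No assignment satisfies every clause.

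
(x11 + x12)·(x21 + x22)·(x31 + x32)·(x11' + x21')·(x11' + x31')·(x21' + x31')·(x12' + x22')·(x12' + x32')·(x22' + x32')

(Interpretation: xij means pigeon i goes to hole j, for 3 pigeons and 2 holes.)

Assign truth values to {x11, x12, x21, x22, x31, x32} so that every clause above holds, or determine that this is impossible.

Try x11 = 1.
Unit clause (x21') forces x21 = 0.
Unit clause (x22) forces x22 = 1.
Unit clause (x31') forces x31 = 0.
Unit clause (x32) forces x32 = 1.
That conflicts with the unit clause (x32').
Undo x11 and try x11 = 0.
Unit clause (x12) forces x12 = 1.
Unit clause (x22') forces x22 = 0.
Unit clause (x21) forces x21 = 1.
Unit clause (x31') forces x31 = 0.
Unit clause (x32) forces x32 = 1.
That conflicts with the unit clause (x32').
Neither x11 = 1 nor x11 = 0 works.

UNSATISFIABLE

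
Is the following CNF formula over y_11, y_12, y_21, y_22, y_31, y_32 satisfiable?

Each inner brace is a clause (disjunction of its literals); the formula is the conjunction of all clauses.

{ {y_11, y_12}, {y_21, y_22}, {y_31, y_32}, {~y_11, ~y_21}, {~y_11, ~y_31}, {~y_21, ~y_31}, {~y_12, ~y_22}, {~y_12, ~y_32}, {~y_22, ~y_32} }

Branch on y_11: set y_11 = 1.
From the singleton clause (~y_21), y_21 = 0.
From the singleton clause (y_22), y_22 = 1.
From the singleton clause (~y_31), y_31 = 0.
From the singleton clause (y_32), y_32 = 1.
But (~y_32) is also a unit clause — contradiction.
That branch fails; take y_11 = 0 instead.
From the singleton clause (y_12), y_12 = 1.
From the singleton clause (~y_22), y_22 = 0.
From the singleton clause (y_21), y_21 = 1.
From the singleton clause (~y_31), y_31 = 0.
From the singleton clause (y_32), y_32 = 1.
But (~y_32) is also a unit clause — contradiction.
Both values of y_11 lead to a conflict.
No assignment satisfies every clause.

No, unsatisfiable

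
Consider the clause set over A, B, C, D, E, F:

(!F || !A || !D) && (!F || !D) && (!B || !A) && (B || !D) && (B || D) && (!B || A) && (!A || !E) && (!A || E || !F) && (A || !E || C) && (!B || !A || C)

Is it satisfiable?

Case F = false:
Case B = false:
Unit clause (!D) forces D = false.
Now (D) is unsatisfied and unit — conflict.
So B must be the other value — set B = true.
Unit clause (!A) forces A = false.
Now (A) is unsatisfied and unit — conflict.
Both values of B lead to a conflict.
So F must be the other value — set F = true.
Unit clause (!D) forces D = false.
Unit clause (B) forces B = true.
Unit clause (!A) forces A = false.
Now (A) is unsatisfied and unit — conflict.
Both values of F lead to a conflict.
No assignment satisfies every clause.

Unsatisfiable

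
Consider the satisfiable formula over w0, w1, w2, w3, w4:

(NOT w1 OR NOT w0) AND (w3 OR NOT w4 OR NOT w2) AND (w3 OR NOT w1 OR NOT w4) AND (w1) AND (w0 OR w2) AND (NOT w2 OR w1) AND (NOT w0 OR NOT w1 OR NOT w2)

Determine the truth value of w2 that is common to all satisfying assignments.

True

Suppose w2 = false.
From the singleton clause (w1), w1 = true.
From the singleton clause (NOT w0), w0 = false.
Now (w0) is unsatisfied and unit — conflict.
So every satisfying assignment has w2 = True.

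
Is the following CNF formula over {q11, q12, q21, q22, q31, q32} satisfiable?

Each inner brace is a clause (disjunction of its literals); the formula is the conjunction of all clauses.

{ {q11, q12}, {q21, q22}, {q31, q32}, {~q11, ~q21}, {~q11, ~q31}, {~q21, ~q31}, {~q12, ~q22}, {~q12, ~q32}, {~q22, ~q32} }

Branch on q11: set q11 = 1.
From the singleton clause (~q21), q21 = 0.
From the singleton clause (q22), q22 = 1.
From the singleton clause (~q31), q31 = 0.
From the singleton clause (q32), q32 = 1.
Now (~q32) is unsatisfied and unit — conflict.
So q11 must be the other value — set q11 = 0.
From the singleton clause (q12), q12 = 1.
From the singleton clause (~q22), q22 = 0.
From the singleton clause (q21), q21 = 1.
From the singleton clause (~q31), q31 = 0.
From the singleton clause (q32), q32 = 1.
Now (~q32) is unsatisfied and unit — conflict.
Both values of q11 lead to a conflict.
No assignment satisfies every clause.

Unsatisfiable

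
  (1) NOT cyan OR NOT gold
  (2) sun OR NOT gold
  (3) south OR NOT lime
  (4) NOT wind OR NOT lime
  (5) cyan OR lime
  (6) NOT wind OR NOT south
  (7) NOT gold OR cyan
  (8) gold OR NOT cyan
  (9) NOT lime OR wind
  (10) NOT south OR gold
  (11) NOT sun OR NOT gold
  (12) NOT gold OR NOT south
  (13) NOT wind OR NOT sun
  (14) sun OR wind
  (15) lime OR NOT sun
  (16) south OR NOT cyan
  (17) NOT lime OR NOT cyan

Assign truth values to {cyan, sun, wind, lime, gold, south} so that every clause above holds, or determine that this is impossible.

UNSATISFIABLE

Suppose cyan = false.
The clause (lime) is unit, so lime = true.
The clause (south) is unit, so south = true.
The clause (NOT wind) is unit, so wind = false.
But (wind) is also a unit clause — contradiction.
So cyan must be the other value — set cyan = true.
The clause (NOT gold) is unit, so gold = false.
But (gold) is also a unit clause — contradiction.
Neither cyan = true nor cyan = false works.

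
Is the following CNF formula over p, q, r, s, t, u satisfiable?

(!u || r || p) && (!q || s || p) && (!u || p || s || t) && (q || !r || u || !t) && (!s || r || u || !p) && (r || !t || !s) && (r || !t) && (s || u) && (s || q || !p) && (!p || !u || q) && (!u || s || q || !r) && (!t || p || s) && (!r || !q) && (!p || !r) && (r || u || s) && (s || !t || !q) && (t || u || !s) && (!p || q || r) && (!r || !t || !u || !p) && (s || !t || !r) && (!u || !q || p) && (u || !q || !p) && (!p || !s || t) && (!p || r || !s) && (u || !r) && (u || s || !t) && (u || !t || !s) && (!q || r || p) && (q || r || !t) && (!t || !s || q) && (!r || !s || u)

Suppose r = false.
The clause (!t) is unit, so t = false.
Suppose u = true.
The clause (p) is unit, so p = true.
The clause (q) is unit, so q = true.
The clause (!s) is unit, so s = false.
All clauses are satisfied.
A satisfying assignment: p=true, q=true, r=false, s=false, t=false, u=true.

Yes, satisfiable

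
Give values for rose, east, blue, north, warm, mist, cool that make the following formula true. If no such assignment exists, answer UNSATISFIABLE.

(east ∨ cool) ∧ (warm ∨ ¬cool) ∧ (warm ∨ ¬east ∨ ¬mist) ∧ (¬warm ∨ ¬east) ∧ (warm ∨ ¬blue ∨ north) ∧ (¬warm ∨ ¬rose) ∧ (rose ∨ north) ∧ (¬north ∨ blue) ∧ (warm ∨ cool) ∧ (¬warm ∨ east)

Branch on east: set east = True.
Unit clause (¬warm) forces warm = False.
Unit clause (¬cool) forces cool = False.
That conflicts with the unit clause (cool).
Undo east and try east = False.
Unit clause (cool) forces cool = True.
Unit clause (warm) forces warm = True.
That conflicts with the unit clause (¬warm).
Both values of east lead to a conflict.

UNSATISFIABLE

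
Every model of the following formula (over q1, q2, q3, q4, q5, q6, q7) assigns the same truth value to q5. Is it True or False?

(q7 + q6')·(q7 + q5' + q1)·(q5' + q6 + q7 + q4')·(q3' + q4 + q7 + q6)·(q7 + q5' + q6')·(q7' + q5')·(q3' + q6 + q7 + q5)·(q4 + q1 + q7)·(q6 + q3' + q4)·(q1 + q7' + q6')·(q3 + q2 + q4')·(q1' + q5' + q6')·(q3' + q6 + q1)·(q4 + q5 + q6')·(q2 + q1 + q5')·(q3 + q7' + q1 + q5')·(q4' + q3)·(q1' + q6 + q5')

Suppose q5 = 1.
From the singleton clause (q7'), q7 = 0.
From the singleton clause (q6'), q6 = 0.
From the singleton clause (q1), q1 = 1.
But (q1') is also a unit clause — contradiction.
So every satisfying assignment has q5 = False.

False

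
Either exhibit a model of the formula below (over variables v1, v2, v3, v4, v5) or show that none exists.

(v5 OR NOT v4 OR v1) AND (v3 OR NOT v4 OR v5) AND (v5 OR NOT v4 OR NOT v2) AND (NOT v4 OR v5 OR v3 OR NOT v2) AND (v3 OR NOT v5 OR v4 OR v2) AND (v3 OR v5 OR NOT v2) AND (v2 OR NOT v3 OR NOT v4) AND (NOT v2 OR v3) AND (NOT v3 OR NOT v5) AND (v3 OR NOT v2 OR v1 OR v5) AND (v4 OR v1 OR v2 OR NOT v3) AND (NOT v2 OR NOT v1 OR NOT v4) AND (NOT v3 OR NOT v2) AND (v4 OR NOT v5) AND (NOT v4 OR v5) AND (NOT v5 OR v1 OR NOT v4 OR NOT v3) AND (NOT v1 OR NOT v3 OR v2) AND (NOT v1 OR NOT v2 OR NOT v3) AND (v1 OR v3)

Suppose v2 = false.
Suppose v3 = false.
The clause (v1) is unit, so v1 = true.
Suppose v4 = true.
The clause (v5) is unit, so v5 = true.
Every clause now holds.

v1 ↦ true,  v2 ↦ false,  v3 ↦ false,  v4 ↦ true,  v5 ↦ true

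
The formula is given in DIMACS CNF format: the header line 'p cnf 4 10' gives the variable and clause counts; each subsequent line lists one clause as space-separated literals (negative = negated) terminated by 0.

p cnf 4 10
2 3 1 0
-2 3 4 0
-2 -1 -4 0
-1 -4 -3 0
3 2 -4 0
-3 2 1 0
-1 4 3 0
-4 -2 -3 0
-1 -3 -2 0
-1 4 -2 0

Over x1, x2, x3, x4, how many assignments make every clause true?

3

There are 2^4 = 16 truth assignments over (x1, x2, x3, x4).
Check each against the 10 clauses (columns in the order x1, x2, x3, x4):
  F F F F  ✗ fails (x2 ∨ x3 ∨ x1)
  F F F T  ✗ fails (x2 ∨ x3 ∨ x1)
  F F T F  ✗ fails (¬x3 ∨ x2 ∨ x1)
  F F T T  ✗ fails (¬x3 ∨ x2 ∨ x1)
  F T F F  ✗ fails (¬x2 ∨ x3 ∨ x4)
  F T F T  ✓ satisfies all
  F T T F  ✓ satisfies all
  F T T T  ✗ fails (¬x4 ∨ ¬x2 ∨ ¬x3)
  T F F F  ✗ fails (¬x1 ∨ x4 ∨ x3)
  T F F T  ✗ fails (x3 ∨ x2 ∨ ¬x4)
  T F T F  ✓ satisfies all
  T F T T  ✗ fails (¬x1 ∨ ¬x4 ∨ ¬x3)
  T T F F  ✗ fails (¬x2 ∨ x3 ∨ x4)
  T T F T  ✗ fails (¬x2 ∨ ¬x1 ∨ ¬x4)
  T T T F  ✗ fails (¬x1 ∨ ¬x3 ∨ ¬x2)
  T T T T  ✗ fails (¬x2 ∨ ¬x1 ∨ ¬x4)
3 of the 16 rows are models.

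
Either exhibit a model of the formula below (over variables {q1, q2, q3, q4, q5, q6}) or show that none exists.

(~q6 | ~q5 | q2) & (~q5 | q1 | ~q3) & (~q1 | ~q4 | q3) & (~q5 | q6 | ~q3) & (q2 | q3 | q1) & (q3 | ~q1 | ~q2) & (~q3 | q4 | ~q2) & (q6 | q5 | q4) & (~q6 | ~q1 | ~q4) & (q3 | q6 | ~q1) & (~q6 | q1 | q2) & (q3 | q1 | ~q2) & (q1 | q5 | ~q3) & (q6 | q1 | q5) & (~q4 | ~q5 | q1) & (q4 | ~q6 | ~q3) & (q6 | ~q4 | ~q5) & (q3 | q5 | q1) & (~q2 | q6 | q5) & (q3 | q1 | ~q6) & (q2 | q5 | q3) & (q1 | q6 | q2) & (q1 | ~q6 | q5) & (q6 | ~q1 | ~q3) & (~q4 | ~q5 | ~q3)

Try q6 = 0.
Try q5 = 0.
Unit clause (q4) forces q4 = 1.
Unit clause (q1) forces q1 = 1.
Unit clause (q3) forces q3 = 1.
Now (~q3) is unsatisfied and unit — conflict.
Backtrack on q5: now try q5 = 1.
Unit clause (~q3) forces q3 = 0.
Unit clause (~q1) forces q1 = 0.
Unit clause (q2) forces q2 = 1.
Now (~q2) is unsatisfied and unit — conflict.
Either choice for q5 ends in contradiction.
Backtrack on q6: now try q6 = 1.
Try q5 = 0.
Unit clause (q1) forces q1 = 1.
Unit clause (~q4) forces q4 = 0.
Unit clause (~q3) forces q3 = 0.
Unit clause (~q2) forces q2 = 0.
Now (q2) is unsatisfied and unit — conflict.
Backtrack on q5: now try q5 = 1.
Unit clause (q2) forces q2 = 1.
Try q1 = 1.
Unit clause (q3) forces q3 = 1.
Unit clause (q4) forces q4 = 1.
Now (~q4) is unsatisfied and unit — conflict.
Backtrack on q1: now try q1 = 0.
Unit clause (~q3) forces q3 = 0.
Now (q3) is unsatisfied and unit — conflict.
Either choice for q1 ends in contradiction.
Either choice for q5 ends in contradiction.
Either choice for q6 ends in contradiction.

UNSATISFIABLE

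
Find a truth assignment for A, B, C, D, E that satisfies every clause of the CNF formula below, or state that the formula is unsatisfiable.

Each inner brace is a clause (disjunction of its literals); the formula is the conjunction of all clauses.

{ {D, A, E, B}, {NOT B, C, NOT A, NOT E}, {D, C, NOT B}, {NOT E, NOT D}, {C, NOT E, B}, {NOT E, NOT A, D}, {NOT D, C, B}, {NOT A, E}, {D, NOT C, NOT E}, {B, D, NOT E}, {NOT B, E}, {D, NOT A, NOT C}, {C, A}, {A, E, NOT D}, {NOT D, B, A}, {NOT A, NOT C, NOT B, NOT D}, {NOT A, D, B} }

UNSATISFIABLE

Suppose E = false.
The clause (NOT A) is unit, so A = false.
The clause (NOT B) is unit, so B = false.
The clause (D) is unit, so D = true.
Now (NOT D) is unsatisfied and unit — conflict.
That branch fails; take E = true instead.
The clause (NOT D) is unit, so D = false.
The clause (NOT A) is unit, so A = false.
The clause (NOT C) is unit, so C = false.
Now (C) is unsatisfied and unit — conflict.
Neither E = true nor E = false works.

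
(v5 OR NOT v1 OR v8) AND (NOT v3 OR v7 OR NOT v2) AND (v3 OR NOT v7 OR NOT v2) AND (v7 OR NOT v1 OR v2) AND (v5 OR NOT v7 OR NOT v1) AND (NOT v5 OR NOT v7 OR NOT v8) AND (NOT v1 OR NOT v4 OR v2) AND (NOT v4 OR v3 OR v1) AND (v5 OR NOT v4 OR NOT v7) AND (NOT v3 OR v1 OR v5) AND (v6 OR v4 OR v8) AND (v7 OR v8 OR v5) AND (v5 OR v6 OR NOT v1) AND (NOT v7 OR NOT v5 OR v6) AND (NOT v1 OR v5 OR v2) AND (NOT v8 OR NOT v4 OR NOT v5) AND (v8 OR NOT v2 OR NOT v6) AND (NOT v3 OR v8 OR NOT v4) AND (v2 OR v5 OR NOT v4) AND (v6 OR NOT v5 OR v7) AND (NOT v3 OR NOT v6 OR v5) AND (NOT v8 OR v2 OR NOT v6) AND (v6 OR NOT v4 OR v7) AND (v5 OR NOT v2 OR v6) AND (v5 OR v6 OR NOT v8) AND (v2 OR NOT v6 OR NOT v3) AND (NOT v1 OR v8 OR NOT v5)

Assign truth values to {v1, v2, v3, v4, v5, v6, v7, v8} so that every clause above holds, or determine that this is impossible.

Try v5 = false.
Try v1 = true.
The clause (v8) is unit, so v8 = true.
The clause (NOT v7) is unit, so v7 = false.
The clause (v2) is unit, so v2 = true.
The clause (NOT v3) is unit, so v3 = false.
The clause (v6) is unit, so v6 = true.
Every clause is now satisfied; v4 is unconstrained.

v1: true; v2: true; v3: false; v4: true; v5: false; v6: true; v7: false; v8: true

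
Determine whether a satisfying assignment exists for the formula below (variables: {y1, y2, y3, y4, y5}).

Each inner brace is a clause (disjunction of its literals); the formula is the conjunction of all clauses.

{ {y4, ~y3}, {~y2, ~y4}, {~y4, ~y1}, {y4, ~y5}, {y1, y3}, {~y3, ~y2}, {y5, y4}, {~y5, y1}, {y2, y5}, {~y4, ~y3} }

No

Branch on y4: set y4 = 1.
The clause (~y2) is unit, so y2 = 0.
The clause (~y1) is unit, so y1 = 0.
The clause (y3) is unit, so y3 = 1.
That conflicts with the unit clause (~y3).
Undo y4 and try y4 = 0.
The clause (~y3) is unit, so y3 = 0.
The clause (~y5) is unit, so y5 = 0.
That conflicts with the unit clause (y5).
Either choice for y4 ends in contradiction.
No assignment satisfies every clause.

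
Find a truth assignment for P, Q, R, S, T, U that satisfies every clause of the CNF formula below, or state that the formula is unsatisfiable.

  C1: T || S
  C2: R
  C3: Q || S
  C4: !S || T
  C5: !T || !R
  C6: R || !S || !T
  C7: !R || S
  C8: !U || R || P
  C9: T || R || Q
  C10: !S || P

UNSATISFIABLE

From the singleton clause (R), R = true.
From the singleton clause (!T), T = false.
From the singleton clause (S), S = true.
That conflicts with the unit clause (!S).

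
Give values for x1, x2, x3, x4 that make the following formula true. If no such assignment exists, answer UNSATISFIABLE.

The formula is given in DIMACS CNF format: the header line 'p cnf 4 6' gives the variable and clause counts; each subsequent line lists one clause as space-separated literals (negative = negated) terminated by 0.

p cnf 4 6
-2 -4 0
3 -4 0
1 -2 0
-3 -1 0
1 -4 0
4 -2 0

x1=False,  x2=False,  x3=True,  x4=False

Branch on x2: set x2 = False.
Branch on x3: set x3 = True.
Unit clause (¬x1) forces x1 = False.
Unit clause (¬x4) forces x4 = False.
This assignment satisfies each clause.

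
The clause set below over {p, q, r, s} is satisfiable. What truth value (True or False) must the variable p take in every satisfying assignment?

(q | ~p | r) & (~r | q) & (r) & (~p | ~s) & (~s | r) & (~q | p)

Suppose p = 0.
From the singleton clause (r), r = 1.
From the singleton clause (q), q = 1.
Now (~q) is unsatisfied and unit — conflict.
So every satisfying assignment has p = True.

True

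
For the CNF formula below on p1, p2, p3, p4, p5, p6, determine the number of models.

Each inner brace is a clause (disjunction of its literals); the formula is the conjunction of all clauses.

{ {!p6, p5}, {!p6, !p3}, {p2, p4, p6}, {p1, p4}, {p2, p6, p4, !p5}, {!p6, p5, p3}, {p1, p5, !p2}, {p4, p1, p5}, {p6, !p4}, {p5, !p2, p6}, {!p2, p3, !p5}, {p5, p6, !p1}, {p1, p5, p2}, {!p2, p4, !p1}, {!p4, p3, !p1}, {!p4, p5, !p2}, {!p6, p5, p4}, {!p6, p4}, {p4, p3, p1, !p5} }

1

There are 2^6 = 64 truth assignments over (p1, p2, p3, p4, p5, p6).
Split on p2. With p2 = true, the clauses containing p2 are satisfied and !p2 drops from the rest; 0 of the 2^5 = 32 assignments to the other variables satisfy what remains.
With p2 = false, by the same count on the reduced clause set, 1 assignment works.
Total: 0 + 1 = 1.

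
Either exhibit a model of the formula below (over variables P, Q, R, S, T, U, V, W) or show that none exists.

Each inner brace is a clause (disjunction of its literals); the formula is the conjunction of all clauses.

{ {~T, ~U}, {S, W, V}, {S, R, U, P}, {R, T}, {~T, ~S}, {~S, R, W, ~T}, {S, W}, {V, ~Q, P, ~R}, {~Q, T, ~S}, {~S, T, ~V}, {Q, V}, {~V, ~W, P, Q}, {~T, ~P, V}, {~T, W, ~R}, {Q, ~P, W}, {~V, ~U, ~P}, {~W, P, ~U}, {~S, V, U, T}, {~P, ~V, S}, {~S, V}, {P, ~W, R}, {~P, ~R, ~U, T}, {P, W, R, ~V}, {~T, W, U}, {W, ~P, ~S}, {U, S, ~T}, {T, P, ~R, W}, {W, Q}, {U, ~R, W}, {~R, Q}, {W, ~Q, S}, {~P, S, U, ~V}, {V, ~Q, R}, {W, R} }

P: 0; Q: 1; R: 1; S: 0; T: 0; U: 0; V: 1; W: 1

Branch on T: set T = 0.
From the singleton clause (R), R = 1.
From the singleton clause (Q), Q = 1.
From the singleton clause (~S), S = 0.
From the singleton clause (W), W = 1.
Branch on V: set V = 1.
From the singleton clause (~P), P = 0.
From the singleton clause (~U), U = 0.
This assignment satisfies each clause.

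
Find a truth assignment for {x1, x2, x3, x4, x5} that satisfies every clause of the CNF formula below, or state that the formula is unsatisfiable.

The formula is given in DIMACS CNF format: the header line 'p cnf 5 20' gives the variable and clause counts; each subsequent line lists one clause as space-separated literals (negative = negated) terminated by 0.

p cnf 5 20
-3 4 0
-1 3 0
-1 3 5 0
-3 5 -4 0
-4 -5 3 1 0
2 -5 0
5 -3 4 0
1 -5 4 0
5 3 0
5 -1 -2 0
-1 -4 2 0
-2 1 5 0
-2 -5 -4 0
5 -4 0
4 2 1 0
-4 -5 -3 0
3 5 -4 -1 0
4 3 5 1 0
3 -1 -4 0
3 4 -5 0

UNSATISFIABLE

Try x3 = False.
The clause (¬x1) is unit, so x1 = False.
The clause (x5) is unit, so x5 = True.
The clause (¬x4) is unit, so x4 = False.
Now (x4) is unsatisfied and unit — conflict.
That branch fails; take x3 = True instead.
The clause (x4) is unit, so x4 = True.
The clause (x5) is unit, so x5 = True.
Now (¬x5) is unsatisfied and unit — conflict.
Either choice for x3 ends in contradiction.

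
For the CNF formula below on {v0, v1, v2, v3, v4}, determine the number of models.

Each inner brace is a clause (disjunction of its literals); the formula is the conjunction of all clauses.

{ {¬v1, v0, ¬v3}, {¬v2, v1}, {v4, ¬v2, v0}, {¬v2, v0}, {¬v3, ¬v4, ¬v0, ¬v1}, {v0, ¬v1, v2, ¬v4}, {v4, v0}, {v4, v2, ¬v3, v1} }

There are 2^5 = 32 truth assignments over (v0, v1, v2, v3, v4).
Split on v4. With v4 = True, the clauses containing v4 are satisfied and ¬v4 drops from the rest; 6 of the 2^4 = 16 assignments to the other variables satisfy what remains.
With v4 = False, by the same count on the reduced clause set, 5 assignments work.
(One model: v0=F, v1=F, v2=F, v3=F, v4=T.)
Total: 6 + 5 = 11.

11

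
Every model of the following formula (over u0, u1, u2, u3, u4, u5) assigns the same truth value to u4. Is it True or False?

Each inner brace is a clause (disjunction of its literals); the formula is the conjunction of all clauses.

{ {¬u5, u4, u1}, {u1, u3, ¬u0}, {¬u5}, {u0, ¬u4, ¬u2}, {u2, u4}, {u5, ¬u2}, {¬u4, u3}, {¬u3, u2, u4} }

Suppose u4 = False.
From the singleton clause (¬u5), u5 = False.
From the singleton clause (u2), u2 = True.
That conflicts with the unit clause (¬u2).
So every satisfying assignment has u4 = True.

True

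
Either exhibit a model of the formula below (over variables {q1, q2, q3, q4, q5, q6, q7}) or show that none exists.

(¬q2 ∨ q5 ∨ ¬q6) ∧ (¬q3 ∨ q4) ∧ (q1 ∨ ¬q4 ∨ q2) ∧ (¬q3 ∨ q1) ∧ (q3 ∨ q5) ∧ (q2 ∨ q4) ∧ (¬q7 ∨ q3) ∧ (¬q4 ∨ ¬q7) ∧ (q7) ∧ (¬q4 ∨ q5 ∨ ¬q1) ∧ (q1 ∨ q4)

UNSATISFIABLE

From the singleton clause (q7), q7 = True.
From the singleton clause (q3), q3 = True.
From the singleton clause (q4), q4 = True.
That conflicts with the unit clause (¬q4).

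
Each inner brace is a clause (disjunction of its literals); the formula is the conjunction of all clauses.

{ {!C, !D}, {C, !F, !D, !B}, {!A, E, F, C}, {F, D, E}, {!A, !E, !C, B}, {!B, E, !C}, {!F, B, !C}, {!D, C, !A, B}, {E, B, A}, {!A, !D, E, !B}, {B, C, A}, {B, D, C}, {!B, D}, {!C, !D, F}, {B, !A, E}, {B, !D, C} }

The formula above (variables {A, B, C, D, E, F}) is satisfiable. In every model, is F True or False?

Suppose F = true.
Branch on C: set C = false.
Branch on D: set D = false.
(B) alone gives B = true.
But (!B) is also a unit clause — contradiction.
That branch fails; take D = true instead.
(!B) alone gives B = false.
But (B) is also a unit clause — contradiction.
Neither D = true nor D = false works.
That branch fails; take C = true instead.
(!D) alone gives D = false.
(B) alone gives B = true.
But (!B) is also a unit clause — contradiction.
Neither C = true nor C = false works.
So every satisfying assignment has F = False.

False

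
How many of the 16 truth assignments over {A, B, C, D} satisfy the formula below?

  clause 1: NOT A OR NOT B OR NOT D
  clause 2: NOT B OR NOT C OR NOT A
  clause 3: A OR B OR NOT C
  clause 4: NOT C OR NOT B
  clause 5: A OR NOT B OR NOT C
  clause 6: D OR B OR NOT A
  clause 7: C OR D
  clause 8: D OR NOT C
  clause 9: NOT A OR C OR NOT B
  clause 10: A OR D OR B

There are 2^4 = 16 truth assignments over (A, B, C, D).
Check each against the 10 clauses (columns in the order A, B, C, D):
  F F F F  ✗ fails (C OR D)
  F F F T  ✓ satisfies all
  F F T F  ✗ fails (A OR B OR NOT C)
  F F T T  ✗ fails (A OR B OR NOT C)
  F T F F  ✗ fails (C OR D)
  F T F T  ✓ satisfies all
  F T T F  ✗ fails (NOT C OR NOT B)
  F T T T  ✗ fails (NOT C OR NOT B)
  T F F F  ✗ fails (D OR B OR NOT A)
  T F F T  ✓ satisfies all
  T F T F  ✗ fails (D OR B OR NOT A)
  T F T T  ✓ satisfies all
  T T F F  ✗ fails (C OR D)
  T T F T  ✗ fails (NOT A OR NOT B OR NOT D)
  T T T F  ✗ fails (NOT B OR NOT C OR NOT A)
  T T T T  ✗ fails (NOT A OR NOT B OR NOT D)
4 of the 16 rows are models.

4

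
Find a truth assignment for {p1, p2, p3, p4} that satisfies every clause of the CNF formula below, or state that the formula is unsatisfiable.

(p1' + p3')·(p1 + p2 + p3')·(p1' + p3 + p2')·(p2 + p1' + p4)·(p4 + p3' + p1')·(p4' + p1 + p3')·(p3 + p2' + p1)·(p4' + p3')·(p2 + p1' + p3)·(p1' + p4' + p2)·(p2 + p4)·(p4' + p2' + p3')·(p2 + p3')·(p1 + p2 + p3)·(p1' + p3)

Suppose p1 = 0.
Suppose p2 = 1.
Unit clause (p3) forces p3 = 1.
Unit clause (p4') forces p4 = 0.
This assignment satisfies each clause.

p1 ↦ 0,  p2 ↦ 1,  p3 ↦ 1,  p4 ↦ 0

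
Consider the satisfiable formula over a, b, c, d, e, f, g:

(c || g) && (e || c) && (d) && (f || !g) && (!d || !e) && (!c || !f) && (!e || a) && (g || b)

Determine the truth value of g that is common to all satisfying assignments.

Suppose g = true.
Unit clause (d) forces d = true.
Unit clause (f) forces f = true.
Unit clause (!e) forces e = false.
Unit clause (c) forces c = true.
But (!c) is also a unit clause — contradiction.
So every satisfying assignment has g = False.

False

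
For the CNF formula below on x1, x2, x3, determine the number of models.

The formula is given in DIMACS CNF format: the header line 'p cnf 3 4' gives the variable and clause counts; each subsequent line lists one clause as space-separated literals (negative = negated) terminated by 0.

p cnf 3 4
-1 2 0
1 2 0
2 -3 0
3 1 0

There are 2^3 = 8 truth assignments over (x1, x2, x3).
Split on x3. With x3 = True, the clauses containing x3 are satisfied and ¬x3 drops from the rest; 2 of the 2^2 = 4 assignments to the other variables satisfy what remains.
With x3 = False, by the same count on the reduced clause set, 1 assignment works.
(One model: x1=F, x2=T, x3=T.)
Total: 2 + 1 = 3.

3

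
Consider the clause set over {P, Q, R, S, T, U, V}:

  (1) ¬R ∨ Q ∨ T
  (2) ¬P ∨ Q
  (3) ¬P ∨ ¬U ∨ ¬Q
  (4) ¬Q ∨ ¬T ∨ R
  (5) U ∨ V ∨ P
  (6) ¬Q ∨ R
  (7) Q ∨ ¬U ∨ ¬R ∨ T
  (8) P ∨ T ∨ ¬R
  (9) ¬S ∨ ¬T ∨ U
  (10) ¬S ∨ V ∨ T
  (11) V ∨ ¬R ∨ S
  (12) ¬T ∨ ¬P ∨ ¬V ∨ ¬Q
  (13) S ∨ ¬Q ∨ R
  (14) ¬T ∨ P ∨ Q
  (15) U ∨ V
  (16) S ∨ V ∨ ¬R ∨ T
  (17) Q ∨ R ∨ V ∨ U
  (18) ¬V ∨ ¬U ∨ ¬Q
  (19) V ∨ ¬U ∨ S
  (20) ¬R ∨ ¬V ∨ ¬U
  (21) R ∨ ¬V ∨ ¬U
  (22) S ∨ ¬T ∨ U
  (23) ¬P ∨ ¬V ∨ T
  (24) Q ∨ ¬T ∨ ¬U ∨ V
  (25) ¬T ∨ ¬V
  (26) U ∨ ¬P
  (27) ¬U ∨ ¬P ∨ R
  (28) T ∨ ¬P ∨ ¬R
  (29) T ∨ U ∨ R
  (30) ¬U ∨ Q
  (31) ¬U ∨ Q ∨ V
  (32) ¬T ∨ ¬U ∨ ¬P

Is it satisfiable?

Yes, satisfiable

Case P = False:
Case U = True:
Unit clause (Q) forces Q = True.
Unit clause (R) forces R = True.
Unit clause (T) forces T = True.
Unit clause (¬V) forces V = False.
Unit clause (S) forces S = True.
All clauses are satisfied.
A satisfying assignment: P ↦ False; Q ↦ True; R ↦ True; S ↦ True; T ↦ True; U ↦ True; V ↦ False.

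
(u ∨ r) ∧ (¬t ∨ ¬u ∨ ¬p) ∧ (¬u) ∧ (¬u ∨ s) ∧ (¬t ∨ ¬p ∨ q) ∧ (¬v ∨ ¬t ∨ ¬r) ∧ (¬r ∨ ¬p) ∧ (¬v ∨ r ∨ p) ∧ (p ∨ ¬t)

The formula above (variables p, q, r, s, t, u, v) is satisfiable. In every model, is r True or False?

Suppose r = False.
(u) alone gives u = True.
Now (¬u) is unsatisfied and unit — conflict.
So every satisfying assignment has r = True.

True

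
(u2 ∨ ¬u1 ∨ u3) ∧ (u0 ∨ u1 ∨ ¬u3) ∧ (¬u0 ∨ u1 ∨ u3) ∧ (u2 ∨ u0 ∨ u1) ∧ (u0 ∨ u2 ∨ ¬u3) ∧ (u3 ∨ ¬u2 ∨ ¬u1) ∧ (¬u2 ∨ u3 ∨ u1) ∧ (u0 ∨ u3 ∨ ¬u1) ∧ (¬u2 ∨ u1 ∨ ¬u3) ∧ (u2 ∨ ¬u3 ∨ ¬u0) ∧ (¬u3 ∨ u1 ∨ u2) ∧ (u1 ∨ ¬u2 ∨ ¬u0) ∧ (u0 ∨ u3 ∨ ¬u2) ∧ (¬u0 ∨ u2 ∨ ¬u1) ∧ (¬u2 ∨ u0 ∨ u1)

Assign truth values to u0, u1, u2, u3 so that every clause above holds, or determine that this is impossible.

Try u2 = True.
Try u3 = True.
Unit clause (u1) forces u1 = True.
No clause remains; u0 is free.

u0: False,  u1: True,  u2: True,  u3: True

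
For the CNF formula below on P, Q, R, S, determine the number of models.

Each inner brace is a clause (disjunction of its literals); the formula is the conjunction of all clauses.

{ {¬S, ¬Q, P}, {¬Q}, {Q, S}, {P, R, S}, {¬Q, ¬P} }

4

There are 2^4 = 16 truth assignments over (P, Q, R, S).
Check each against the 5 clauses (columns in the order P, Q, R, S):
  F F F F  ✗ fails (Q ∨ S)
  F F F T  ✓ satisfies all
  F F T F  ✗ fails (Q ∨ S)
  F F T T  ✓ satisfies all
  F T F F  ✗ fails (¬Q)
  F T F T  ✗ fails (¬S ∨ ¬Q ∨ P)
  F T T F  ✗ fails (¬Q)
  F T T T  ✗ fails (¬S ∨ ¬Q ∨ P)
  T F F F  ✗ fails (Q ∨ S)
  T F F T  ✓ satisfies all
  T F T F  ✗ fails (Q ∨ S)
  T F T T  ✓ satisfies all
  T T F F  ✗ fails (¬Q)
  T T F T  ✗ fails (¬Q)
  T T T F  ✗ fails (¬Q)
  T T T T  ✗ fails (¬Q)
4 of the 16 rows are models.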